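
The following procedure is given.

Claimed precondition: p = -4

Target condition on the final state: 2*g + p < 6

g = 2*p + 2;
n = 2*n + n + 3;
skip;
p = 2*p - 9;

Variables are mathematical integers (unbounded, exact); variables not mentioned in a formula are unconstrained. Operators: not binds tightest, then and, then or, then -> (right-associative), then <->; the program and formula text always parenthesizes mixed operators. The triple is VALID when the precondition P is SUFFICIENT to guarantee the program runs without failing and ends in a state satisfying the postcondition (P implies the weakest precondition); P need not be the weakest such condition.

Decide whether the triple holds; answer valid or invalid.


Working backward. After the program, 2*g + p < 6 must hold.
Before p := 2*p - 9: 2*g + 2*p < 15
Before skip: 2*g + 2*p < 15
Before n := 2*n + n + 3: 2*g + 2*p < 15
Before g := 2*p + 2: 6*p < 11
The weakest precondition is 6*p < 11.
Check whether p = -4 implies it.
Every state satisfying the precondition satisfies the weakest precondition: the implication holds.
Answer: valid


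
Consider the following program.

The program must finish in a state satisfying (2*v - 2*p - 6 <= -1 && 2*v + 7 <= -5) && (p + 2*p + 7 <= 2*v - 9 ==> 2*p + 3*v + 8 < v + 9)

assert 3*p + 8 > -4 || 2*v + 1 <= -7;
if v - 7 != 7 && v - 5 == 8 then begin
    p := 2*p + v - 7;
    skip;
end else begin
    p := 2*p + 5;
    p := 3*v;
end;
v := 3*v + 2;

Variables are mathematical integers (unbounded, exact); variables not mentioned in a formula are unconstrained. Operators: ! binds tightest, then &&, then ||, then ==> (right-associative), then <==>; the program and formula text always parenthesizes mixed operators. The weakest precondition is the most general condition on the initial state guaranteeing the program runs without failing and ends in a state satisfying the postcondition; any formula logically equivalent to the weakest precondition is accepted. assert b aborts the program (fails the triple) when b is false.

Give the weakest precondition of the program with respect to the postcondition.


Working backward. After the program, the postcondition (2*v - 2*p - 6 <= -1 && 2*v + 7 <= -5) && (p + 2*p + 7 <= 2*v - 9 ==> 2*p + 3*v + 8 < v + 9) must hold; in canonical form it is 2*v <= 2*p + 5 && 2*v <= -12 && (3*p <= 2*v - 16 ==> 2*p + 2*v < 1).
Before v := 3*v + 2: 6*v <= 2*p + 1 && 6*v <= -16 && (3*p <= 6*v - 12 ==> 2*p + 6*v < -3)
Then branch requires 4*v <= 4*p - 13 && 6*v <= -16 && (6*p <= 3*v + 9 ==> 4*p + 8*v < 11); else branch requires 6*v <= -16 && (3*v <= -12 ==> 12*v < -3).
Before the if: ((v != 14 && v == 13) ==> (4*v <= 4*p - 13 && 6*v <= -16 && (6*p <= 3*v + 9 ==> 4*p + 8*v < 11))) && ((!(v != 14 && v == 13)) ==> (6*v <= -16 && (3*v <= -12 ==> 12*v < -3)))
Before assert 3*p + 8 > -4 || 2*v + 1 <= -7: (3*p > -12 || 2*v <= -8) && ((v != 14 && v == 13) ==> (4*v <= 4*p - 13 && 6*v <= -16 && (6*p <= 3*v + 9 ==> 4*p + 8*v < 11))) && ((!(v != 14 && v == 13)) ==> (6*v <= -16 && (3*v <= -12 ==> 12*v < -3)))
Answer: WP = (3*p > -12 || 2*v <= -8) && ((v != 14 && v == 13) ==> (4*v <= 4*p - 13 && 6*v <= -16 && (6*p <= 3*v + 9 ==> 4*p + 8*v < 11))) && ((!(v != 14 && v == 13)) ==> (6*v <= -16 && (3*v <= -12 ==> 12*v < -3)))


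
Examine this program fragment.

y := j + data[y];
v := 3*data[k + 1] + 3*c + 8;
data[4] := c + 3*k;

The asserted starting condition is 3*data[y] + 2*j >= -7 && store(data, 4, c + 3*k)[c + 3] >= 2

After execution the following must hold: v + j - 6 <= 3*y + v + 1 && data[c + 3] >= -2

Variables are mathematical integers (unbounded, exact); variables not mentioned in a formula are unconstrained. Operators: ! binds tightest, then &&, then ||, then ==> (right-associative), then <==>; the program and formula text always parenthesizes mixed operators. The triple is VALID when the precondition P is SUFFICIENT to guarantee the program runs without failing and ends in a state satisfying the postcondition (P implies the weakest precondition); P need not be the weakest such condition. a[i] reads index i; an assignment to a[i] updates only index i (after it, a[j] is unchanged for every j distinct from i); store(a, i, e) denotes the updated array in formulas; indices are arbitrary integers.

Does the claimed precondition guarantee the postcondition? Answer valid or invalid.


Working backward. After the program, the postcondition v + j - 6 <= 3*y + v + 1 && data[c + 3] >= -2 must hold; in canonical form it is j <= 3*y + 7 && data[c + 3] >= -2.
Before data[4] := c + 3*k: j <= 3*y + 7 && store(data, 4, c + 3*k)[c + 3] >= -2
Before v := 3*data[k + 1] + 3*c + 8: j <= 3*y + 7 && store(data, 4, c + 3*k)[c + 3] >= -2
Before y := j + data[y]: 3*data[y] + 2*j >= -7 && store(data, 4, c + 3*k)[c + 3] >= -2
The weakest precondition is 3*data[y] + 2*j >= -7 && store(data, 4, c + 3*k)[c + 3] >= -2.
Check whether 3*data[y] + 2*j >= -7 && store(data, 4, c + 3*k)[c + 3] >= 2 implies it.
Every state satisfying the precondition satisfies the weakest precondition: the implication holds.
Answer: valid


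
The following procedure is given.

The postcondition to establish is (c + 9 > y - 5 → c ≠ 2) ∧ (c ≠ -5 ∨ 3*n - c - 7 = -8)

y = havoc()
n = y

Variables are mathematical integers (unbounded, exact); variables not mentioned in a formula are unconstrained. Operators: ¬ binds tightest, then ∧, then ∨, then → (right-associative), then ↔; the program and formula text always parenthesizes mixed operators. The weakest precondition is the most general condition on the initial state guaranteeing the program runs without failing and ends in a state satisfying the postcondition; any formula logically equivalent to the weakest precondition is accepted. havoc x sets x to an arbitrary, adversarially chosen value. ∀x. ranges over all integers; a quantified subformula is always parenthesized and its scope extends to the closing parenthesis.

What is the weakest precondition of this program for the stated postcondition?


Working backward. After the program, the postcondition (c + 9 > y - 5 → c ≠ 2) ∧ (c ≠ -5 ∨ 3*n - c - 7 = -8) must hold; in canonical form it is (c > y - 14 → c ≠ 2) ∧ (c ≠ -5 ∨ 3*n = c - 1).
Before n := y: (c > y - 14 → c ≠ 2) ∧ (c ≠ -5 ∨ 3*y = c - 1)
Before havoc y: ∀y_1. ((c > y_1 - 14 → c ≠ 2) ∧ (c ≠ -5 ∨ 3*y_1 = c - 1))
Answer: WP = ∀y_1. ((c > y_1 - 14 → c ≠ 2) ∧ (c ≠ -5 ∨ 3*y_1 = c - 1))


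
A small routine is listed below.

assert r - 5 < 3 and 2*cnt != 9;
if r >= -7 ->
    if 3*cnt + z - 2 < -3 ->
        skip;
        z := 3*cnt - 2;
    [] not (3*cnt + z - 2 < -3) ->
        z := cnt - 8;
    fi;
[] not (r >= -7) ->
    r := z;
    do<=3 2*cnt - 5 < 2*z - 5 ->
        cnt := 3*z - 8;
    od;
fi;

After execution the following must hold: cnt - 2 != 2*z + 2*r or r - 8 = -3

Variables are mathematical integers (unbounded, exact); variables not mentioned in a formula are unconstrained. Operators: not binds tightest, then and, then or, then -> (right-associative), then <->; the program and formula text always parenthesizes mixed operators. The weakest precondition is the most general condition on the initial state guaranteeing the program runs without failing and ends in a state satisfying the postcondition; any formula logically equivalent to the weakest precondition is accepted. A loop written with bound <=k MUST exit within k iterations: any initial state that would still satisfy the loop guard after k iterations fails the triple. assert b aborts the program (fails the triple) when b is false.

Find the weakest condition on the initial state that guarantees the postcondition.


Working backward. After the program, the postcondition cnt - 2 != 2*z + 2*r or r - 8 = -3 must hold; in canonical form it is cnt != 2*r + 2*z + 2 or r = 5.
Then branch requires (3*cnt + z < -1 -> (5*cnt + 2*r != 2 or r = 5)) and ((not (3*cnt + z < -1)) -> (cnt + 2*r != 14 or r = 5)); else branch requires (2*cnt < 2*z -> ((4*z < 16 -> ((4*z < 16 -> ((not (4*z < 16)) and (z != -10 or z = 5))) and ((not (4*z < 16)) -> (z != -10 or z = 5)))) and ((not (4*z < 16)) -> (z != -10 or z = 5)))) and ((not (2*cnt < 2*z)) -> (cnt != 4*z + 2 or z = 5)).
Before the if: (r >= -7 -> ((3*cnt + z < -1 -> (5*cnt + 2*r != 2 or r = 5)) and ((not (3*cnt + z < -1)) -> (cnt + 2*r != 14 or r = 5)))) and ((not (r >= -7)) -> ((2*cnt < 2*z -> ((4*z < 16 -> ((4*z < 16 -> ((not (4*z < 16)) and (z != -10 or z = 5))) and ((not (4*z < 16)) -> (z != -10 or z = 5)))) and ((not (4*z < 16)) -> (z != -10 or z = 5)))) and ((not (2*cnt < 2*z)) -> (cnt != 4*z + 2 or z = 5))))
Before assert r - 5 < 3 and 2*cnt != 9: r < 8 and 2*cnt != 9 and (r >= -7 -> ((3*cnt + z < -1 -> (5*cnt + 2*r != 2 or r = 5)) and ((not (3*cnt + z < -1)) -> (cnt + 2*r != 14 or r = 5)))) and ((not (r >= -7)) -> ((2*cnt < 2*z -> ((4*z < 16 -> ((4*z < 16 -> ((not (4*z < 16)) and (z != -10 or z = 5))) and ((not (4*z < 16)) -> (z != -10 or z = 5)))) and ((not (4*z < 16)) -> (z != -10 or z = 5)))) and ((not (2*cnt < 2*z)) -> (cnt != 4*z + 2 or z = 5))))
Answer: WP = r < 8 and 2*cnt != 9 and (r >= -7 -> ((3*cnt + z < -1 -> (5*cnt + 2*r != 2 or r = 5)) and ((not (3*cnt + z < -1)) -> (cnt + 2*r != 14 or r = 5)))) and ((not (r >= -7)) -> ((2*cnt < 2*z -> ((4*z < 16 -> ((4*z < 16 -> ((not (4*z < 16)) and (z != -10 or z = 5))) and ((not (4*z < 16)) -> (z != -10 or z = 5)))) and ((not (4*z < 16)) -> (z != -10 or z = 5)))) and ((not (2*cnt < 2*z)) -> (cnt != 4*z + 2 or z = 5))))


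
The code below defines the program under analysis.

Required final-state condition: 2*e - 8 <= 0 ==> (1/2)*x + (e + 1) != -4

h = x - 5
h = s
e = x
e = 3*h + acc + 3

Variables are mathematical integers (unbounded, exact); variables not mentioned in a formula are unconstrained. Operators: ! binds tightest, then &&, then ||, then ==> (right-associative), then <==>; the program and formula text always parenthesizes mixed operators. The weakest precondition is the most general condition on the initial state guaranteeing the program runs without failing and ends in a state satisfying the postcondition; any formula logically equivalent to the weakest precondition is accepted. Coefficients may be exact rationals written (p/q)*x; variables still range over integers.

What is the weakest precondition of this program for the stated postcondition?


Working backward. After the program, the postcondition 2*e - 8 <= 0 ==> (1/2)*x + (e + 1) != -4 must hold; in canonical form it is 2*e <= 8 ==> e + (1/2)*x != -5.
Before e := 3*h + acc + 3: 2*acc + 6*h <= 2 ==> acc + 3*h + (1/2)*x != -8
Before e := x: 2*acc + 6*h <= 2 ==> acc + 3*h + (1/2)*x != -8
Before h := s: 2*acc + 6*s <= 2 ==> acc + 3*s + (1/2)*x != -8
Before h := x - 5: 2*acc + 6*s <= 2 ==> acc + 3*s + (1/2)*x != -8
Answer: WP = 2*acc + 6*s <= 2 ==> acc + 3*s + (1/2)*x != -8


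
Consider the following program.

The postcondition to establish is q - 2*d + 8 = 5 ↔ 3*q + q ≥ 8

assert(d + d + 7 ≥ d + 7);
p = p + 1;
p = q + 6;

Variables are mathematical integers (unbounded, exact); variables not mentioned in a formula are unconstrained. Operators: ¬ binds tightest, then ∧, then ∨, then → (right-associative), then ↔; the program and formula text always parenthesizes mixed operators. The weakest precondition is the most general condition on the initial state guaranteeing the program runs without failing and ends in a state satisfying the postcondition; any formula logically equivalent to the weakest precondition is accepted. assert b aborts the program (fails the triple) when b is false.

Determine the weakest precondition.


Working backward. After the program, the postcondition q - 2*d + 8 = 5 ↔ 3*q + q ≥ 8 must hold; in canonical form it is q = 2*d - 3 ↔ 4*q ≥ 8.
Before p := q + 6: q = 2*d - 3 ↔ 4*q ≥ 8
Before p := p + 1: q = 2*d - 3 ↔ 4*q ≥ 8
Before assert d + d + 7 ≥ d + 7: d ≥ 0 ∧ (q = 2*d - 3 ↔ 4*q ≥ 8)
Answer: WP = d ≥ 0 ∧ (q = 2*d - 3 ↔ 4*q ≥ 8)


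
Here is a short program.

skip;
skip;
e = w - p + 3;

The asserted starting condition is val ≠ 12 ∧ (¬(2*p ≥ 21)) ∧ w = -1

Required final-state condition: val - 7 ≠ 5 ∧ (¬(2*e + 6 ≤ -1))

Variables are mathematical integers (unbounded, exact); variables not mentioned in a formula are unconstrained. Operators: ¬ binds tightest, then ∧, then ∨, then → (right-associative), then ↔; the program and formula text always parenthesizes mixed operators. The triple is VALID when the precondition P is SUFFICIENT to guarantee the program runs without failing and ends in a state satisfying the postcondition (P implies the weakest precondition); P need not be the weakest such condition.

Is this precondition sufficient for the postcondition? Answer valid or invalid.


Working backward. After the program, the postcondition val - 7 ≠ 5 ∧ (¬(2*e + 6 ≤ -1)) must hold; in canonical form it is val ≠ 12 ∧ (¬(2*e ≤ -7)).
Before e := w - p + 3: val ≠ 12 ∧ (¬(2*w ≤ 2*p - 13))
Before skip: val ≠ 12 ∧ (¬(2*w ≤ 2*p - 13))
Before skip: val ≠ 12 ∧ (¬(2*w ≤ 2*p - 13))
The weakest precondition is val ≠ 12 ∧ (¬(2*w ≤ 2*p - 13)).
Check whether val ≠ 12 ∧ (¬(2*p ≥ 21)) ∧ w = -1 implies it.
Countermodel: at the initial state p = 6, val = 13, w = -1, the precondition holds but the weakest precondition fails.
Answer: invalid


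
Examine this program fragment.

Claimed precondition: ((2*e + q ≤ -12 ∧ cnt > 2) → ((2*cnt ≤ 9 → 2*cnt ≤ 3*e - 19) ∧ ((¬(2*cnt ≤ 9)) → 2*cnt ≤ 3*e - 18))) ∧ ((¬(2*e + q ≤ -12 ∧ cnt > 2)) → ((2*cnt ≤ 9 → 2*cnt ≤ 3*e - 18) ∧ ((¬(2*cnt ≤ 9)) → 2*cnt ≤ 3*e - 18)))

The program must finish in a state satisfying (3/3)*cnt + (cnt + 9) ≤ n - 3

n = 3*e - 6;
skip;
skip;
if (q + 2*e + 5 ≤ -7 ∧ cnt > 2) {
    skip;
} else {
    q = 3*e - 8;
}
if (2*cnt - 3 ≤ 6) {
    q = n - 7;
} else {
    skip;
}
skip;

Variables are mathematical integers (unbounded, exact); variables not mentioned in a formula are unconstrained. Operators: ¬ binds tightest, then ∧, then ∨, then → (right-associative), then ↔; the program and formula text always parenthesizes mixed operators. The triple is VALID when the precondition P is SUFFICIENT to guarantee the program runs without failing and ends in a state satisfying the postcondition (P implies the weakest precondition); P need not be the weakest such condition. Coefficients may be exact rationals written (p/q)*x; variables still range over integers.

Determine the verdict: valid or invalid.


Working backward. After the program, the postcondition (3/3)*cnt + (cnt + 9) ≤ n - 3 must hold; in canonical form it is 2*cnt ≤ n - 12.
Before skip: 2*cnt ≤ n - 12
Then branch requires 2*cnt ≤ n - 12; else branch requires 2*cnt ≤ n - 12.
Before the if: (2*cnt ≤ 9 → 2*cnt ≤ n - 12) ∧ ((¬(2*cnt ≤ 9)) → 2*cnt ≤ n - 12)
Then branch requires (2*cnt ≤ 9 → 2*cnt ≤ n - 12) ∧ ((¬(2*cnt ≤ 9)) → 2*cnt ≤ n - 12); else branch requires (2*cnt ≤ 9 → 2*cnt ≤ n - 12) ∧ ((¬(2*cnt ≤ 9)) → 2*cnt ≤ n - 12).
Before the if: ((2*e + q ≤ -12 ∧ cnt > 2) → ((2*cnt ≤ 9 → 2*cnt ≤ n - 12) ∧ ((¬(2*cnt ≤ 9)) → 2*cnt ≤ n - 12))) ∧ ((¬(2*e + q ≤ -12 ∧ cnt > 2)) → ((2*cnt ≤ 9 → 2*cnt ≤ n - 12) ∧ ((¬(2*cnt ≤ 9)) → 2*cnt ≤ n - 12)))
Before skip: ((2*e + q ≤ -12 ∧ cnt > 2) → ((2*cnt ≤ 9 → 2*cnt ≤ n - 12) ∧ ((¬(2*cnt ≤ 9)) → 2*cnt ≤ n - 12))) ∧ ((¬(2*e + q ≤ -12 ∧ cnt > 2)) → ((2*cnt ≤ 9 → 2*cnt ≤ n - 12) ∧ ((¬(2*cnt ≤ 9)) → 2*cnt ≤ n - 12)))
Before skip: ((2*e + q ≤ -12 ∧ cnt > 2) → ((2*cnt ≤ 9 → 2*cnt ≤ n - 12) ∧ ((¬(2*cnt ≤ 9)) → 2*cnt ≤ n - 12))) ∧ ((¬(2*e + q ≤ -12 ∧ cnt > 2)) → ((2*cnt ≤ 9 → 2*cnt ≤ n - 12) ∧ ((¬(2*cnt ≤ 9)) → 2*cnt ≤ n - 12)))
Before n := 3*e - 6: ((2*e + q ≤ -12 ∧ cnt > 2) → ((2*cnt ≤ 9 → 2*cnt ≤ 3*e - 18) ∧ ((¬(2*cnt ≤ 9)) → 2*cnt ≤ 3*e - 18))) ∧ ((¬(2*e + q ≤ -12 ∧ cnt > 2)) → ((2*cnt ≤ 9 → 2*cnt ≤ 3*e - 18) ∧ ((¬(2*cnt ≤ 9)) → 2*cnt ≤ 3*e - 18)))
The weakest precondition is ((2*e + q ≤ -12 ∧ cnt > 2) → ((2*cnt ≤ 9 → 2*cnt ≤ 3*e - 18) ∧ ((¬(2*cnt ≤ 9)) → 2*cnt ≤ 3*e - 18))) ∧ ((¬(2*e + q ≤ -12 ∧ cnt > 2)) → ((2*cnt ≤ 9 → 2*cnt ≤ 3*e - 18) ∧ ((¬(2*cnt ≤ 9)) → 2*cnt ≤ 3*e - 18))).
Check whether ((2*e + q ≤ -12 ∧ cnt > 2) → ((2*cnt ≤ 9 → 2*cnt ≤ 3*e - 19) ∧ ((¬(2*cnt ≤ 9)) → 2*cnt ≤ 3*e - 18))) ∧ ((¬(2*e + q ≤ -12 ∧ cnt > 2)) → ((2*cnt ≤ 9 → 2*cnt ≤ 3*e - 18) ∧ ((¬(2*cnt ≤ 9)) → 2*cnt ≤ 3*e - 18))) implies it.
Every state satisfying the precondition satisfies the weakest precondition: the implication holds.
Answer: valid


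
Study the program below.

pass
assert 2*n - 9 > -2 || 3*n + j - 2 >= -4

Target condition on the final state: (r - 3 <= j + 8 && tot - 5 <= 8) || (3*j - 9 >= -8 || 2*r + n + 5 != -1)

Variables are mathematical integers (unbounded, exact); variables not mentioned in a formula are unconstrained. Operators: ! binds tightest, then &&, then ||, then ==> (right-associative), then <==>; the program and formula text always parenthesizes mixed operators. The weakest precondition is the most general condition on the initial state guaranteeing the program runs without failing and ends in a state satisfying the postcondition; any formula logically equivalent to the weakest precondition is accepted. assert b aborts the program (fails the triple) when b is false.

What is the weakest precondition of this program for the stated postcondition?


Working backward. After the program, the postcondition (r - 3 <= j + 8 && tot - 5 <= 8) || (3*j - 9 >= -8 || 2*r + n + 5 != -1) must hold; in canonical form it is (r <= j + 11 && tot <= 13) || 3*j >= 1 || n + 2*r != -6.
Before assert 2*n - 9 > -2 || 3*n + j - 2 >= -4: (2*n > 7 || j + 3*n >= -2) && ((r <= j + 11 && tot <= 13) || 3*j >= 1 || n + 2*r != -6)
Before skip: (2*n > 7 || j + 3*n >= -2) && ((r <= j + 11 && tot <= 13) || 3*j >= 1 || n + 2*r != -6)
Answer: WP = (2*n > 7 || j + 3*n >= -2) && ((r <= j + 11 && tot <= 13) || 3*j >= 1 || n + 2*r != -6)


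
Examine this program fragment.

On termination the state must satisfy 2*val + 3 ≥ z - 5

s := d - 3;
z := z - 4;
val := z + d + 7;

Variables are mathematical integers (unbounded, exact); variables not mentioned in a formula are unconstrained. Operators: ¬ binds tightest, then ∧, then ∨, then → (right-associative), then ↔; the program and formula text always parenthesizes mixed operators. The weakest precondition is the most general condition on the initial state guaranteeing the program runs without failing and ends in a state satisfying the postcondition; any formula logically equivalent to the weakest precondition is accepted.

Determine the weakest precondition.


Working backward. After the program, the postcondition 2*val + 3 ≥ z - 5 must hold; in canonical form it is 2*val ≥ z - 8.
Before val := z + d + 7: 2*d + z ≥ -22
Before z := z - 4: 2*d + z ≥ -18
Before s := d - 3: 2*d + z ≥ -18
Answer: WP = 2*d + z ≥ -18


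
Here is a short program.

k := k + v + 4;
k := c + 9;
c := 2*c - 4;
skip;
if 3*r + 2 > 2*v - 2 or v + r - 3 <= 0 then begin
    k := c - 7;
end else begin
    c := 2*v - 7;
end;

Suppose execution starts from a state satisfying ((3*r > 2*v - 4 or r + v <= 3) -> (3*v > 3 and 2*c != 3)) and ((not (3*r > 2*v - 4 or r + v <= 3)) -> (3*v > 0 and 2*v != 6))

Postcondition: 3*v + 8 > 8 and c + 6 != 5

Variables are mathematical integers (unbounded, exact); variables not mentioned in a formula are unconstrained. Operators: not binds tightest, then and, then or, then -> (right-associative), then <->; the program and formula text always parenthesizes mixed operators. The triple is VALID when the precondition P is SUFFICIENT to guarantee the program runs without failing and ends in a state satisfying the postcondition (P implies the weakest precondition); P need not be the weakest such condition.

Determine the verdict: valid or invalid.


Working backward. After the program, the postcondition 3*v + 8 > 8 and c + 6 != 5 must hold; in canonical form it is 3*v > 0 and c != -1.
Then branch requires 3*v > 0 and c != -1; else branch requires 3*v > 0 and 2*v != 6.
Before the if: ((3*r > 2*v - 4 or r + v <= 3) -> (3*v > 0 and c != -1)) and ((not (3*r > 2*v - 4 or r + v <= 3)) -> (3*v > 0 and 2*v != 6))
Before skip: ((3*r > 2*v - 4 or r + v <= 3) -> (3*v > 0 and c != -1)) and ((not (3*r > 2*v - 4 or r + v <= 3)) -> (3*v > 0 and 2*v != 6))
Before c := 2*c - 4: ((3*r > 2*v - 4 or r + v <= 3) -> (3*v > 0 and 2*c != 3)) and ((not (3*r > 2*v - 4 or r + v <= 3)) -> (3*v > 0 and 2*v != 6))
Before k := c + 9: ((3*r > 2*v - 4 or r + v <= 3) -> (3*v > 0 and 2*c != 3)) and ((not (3*r > 2*v - 4 or r + v <= 3)) -> (3*v > 0 and 2*v != 6))
Before k := k + v + 4: ((3*r > 2*v - 4 or r + v <= 3) -> (3*v > 0 and 2*c != 3)) and ((not (3*r > 2*v - 4 or r + v <= 3)) -> (3*v > 0 and 2*v != 6))
The weakest precondition is ((3*r > 2*v - 4 or r + v <= 3) -> (3*v > 0 and 2*c != 3)) and ((not (3*r > 2*v - 4 or r + v <= 3)) -> (3*v > 0 and 2*v != 6)).
Check whether ((3*r > 2*v - 4 or r + v <= 3) -> (3*v > 3 and 2*c != 3)) and ((not (3*r > 2*v - 4 or r + v <= 3)) -> (3*v > 0 and 2*v != 6)) implies it.
Every state satisfying the precondition satisfies the weakest precondition: the implication holds.
Answer: valid


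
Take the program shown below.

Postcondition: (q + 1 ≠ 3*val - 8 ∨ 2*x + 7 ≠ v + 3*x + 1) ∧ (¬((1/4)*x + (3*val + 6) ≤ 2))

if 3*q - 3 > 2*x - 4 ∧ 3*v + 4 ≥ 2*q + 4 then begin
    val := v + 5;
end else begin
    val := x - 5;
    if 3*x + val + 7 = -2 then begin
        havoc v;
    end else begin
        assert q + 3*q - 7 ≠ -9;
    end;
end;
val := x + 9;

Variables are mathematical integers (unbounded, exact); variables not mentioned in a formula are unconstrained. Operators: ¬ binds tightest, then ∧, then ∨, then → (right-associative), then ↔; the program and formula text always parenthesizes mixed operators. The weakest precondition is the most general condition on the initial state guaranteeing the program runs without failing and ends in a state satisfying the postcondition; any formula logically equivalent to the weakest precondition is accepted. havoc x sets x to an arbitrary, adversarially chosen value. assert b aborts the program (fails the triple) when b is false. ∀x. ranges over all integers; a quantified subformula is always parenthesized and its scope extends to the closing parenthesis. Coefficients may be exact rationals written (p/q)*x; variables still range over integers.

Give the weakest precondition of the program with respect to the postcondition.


Working backward. After the program, the postcondition (q + 1 ≠ 3*val - 8 ∨ 2*x + 7 ≠ v + 3*x + 1) ∧ (¬((1/4)*x + (3*val + 6) ≤ 2)) must hold; in canonical form it is (q ≠ 3*val - 9 ∨ v + x ≠ 6) ∧ (¬(3*val + (1/4)*x ≤ -4)).
Before val := x + 9: (q ≠ 3*x + 18 ∨ v + x ≠ 6) ∧ (¬((13/4)*x ≤ -31))
Then branch requires (q ≠ 3*x + 18 ∨ v + x ≠ 6) ∧ (¬((13/4)*x ≤ -31)); else branch requires (4*x = -4 → (∀v_1. ((q ≠ 3*x + 18 ∨ v_1 + x ≠ 6) ∧ (¬((13/4)*x ≤ -31))))) ∧ ((¬(4*x = -4)) → (4*q ≠ -2 ∧ (q ≠ 3*x + 18 ∨ v + x ≠ 6) ∧ (¬((13/4)*x ≤ -31)))).
Before the if: ((3*q > 2*x - 1 ∧ 3*v ≥ 2*q) → ((q ≠ 3*x + 18 ∨ v + x ≠ 6) ∧ (¬((13/4)*x ≤ -31)))) ∧ ((¬(3*q > 2*x - 1 ∧ 3*v ≥ 2*q)) → ((4*x = -4 → (∀v_1. ((q ≠ 3*x + 18 ∨ v_1 + x ≠ 6) ∧ (¬((13/4)*x ≤ -31))))) ∧ ((¬(4*x = -4)) → (4*q ≠ -2 ∧ (q ≠ 3*x + 18 ∨ v + x ≠ 6) ∧ (¬((13/4)*x ≤ -31))))))
Answer: WP = ((3*q > 2*x - 1 ∧ 3*v ≥ 2*q) → ((q ≠ 3*x + 18 ∨ v + x ≠ 6) ∧ (¬((13/4)*x ≤ -31)))) ∧ ((¬(3*q > 2*x - 1 ∧ 3*v ≥ 2*q)) → ((4*x = -4 → (∀v_1. ((q ≠ 3*x + 18 ∨ v_1 + x ≠ 6) ∧ (¬((13/4)*x ≤ -31))))) ∧ ((¬(4*x = -4)) → (4*q ≠ -2 ∧ (q ≠ 3*x + 18 ∨ v + x ≠ 6) ∧ (¬((13/4)*x ≤ -31))))))


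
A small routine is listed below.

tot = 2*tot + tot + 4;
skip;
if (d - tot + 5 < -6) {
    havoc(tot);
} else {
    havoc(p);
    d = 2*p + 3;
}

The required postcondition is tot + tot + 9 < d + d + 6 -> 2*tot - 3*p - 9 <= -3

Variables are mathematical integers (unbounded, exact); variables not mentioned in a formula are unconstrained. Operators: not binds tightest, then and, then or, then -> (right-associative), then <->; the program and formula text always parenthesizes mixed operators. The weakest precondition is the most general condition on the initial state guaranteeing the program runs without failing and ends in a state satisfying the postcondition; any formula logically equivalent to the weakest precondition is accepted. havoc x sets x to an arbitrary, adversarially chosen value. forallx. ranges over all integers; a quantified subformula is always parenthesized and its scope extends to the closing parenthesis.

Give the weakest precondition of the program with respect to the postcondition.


Working backward. After the program, the postcondition tot + tot + 9 < d + d + 6 -> 2*tot - 3*p - 9 <= -3 must hold; in canonical form it is 2*tot < 2*d - 3 -> 2*tot <= 3*p + 6.
Then branch requires forall tot_1. (2*tot_1 < 2*d - 3 -> 2*tot_1 <= 3*p + 6); else branch requires forall p_1. (2*tot < 4*p_1 + 3 -> 2*tot <= 3*p_1 + 6).
Before the if: (d < tot - 11 -> (forall tot_1. (2*tot_1 < 2*d - 3 -> 2*tot_1 <= 3*p + 6))) and ((not (d < tot - 11)) -> (forall p_1. (2*tot < 4*p_1 + 3 -> 2*tot <= 3*p_1 + 6)))
Before skip: (d < tot - 11 -> (forall tot_1. (2*tot_1 < 2*d - 3 -> 2*tot_1 <= 3*p + 6))) and ((not (d < tot - 11)) -> (forall p_1. (2*tot < 4*p_1 + 3 -> 2*tot <= 3*p_1 + 6)))
Before tot := 2*tot + tot + 4: (d < 3*tot - 7 -> (forall tot_1. (2*tot_1 < 2*d - 3 -> 2*tot_1 <= 3*p + 6))) and ((not (d < 3*tot - 7)) -> (forall p_1. (6*tot < 4*p_1 - 5 -> 6*tot <= 3*p_1 - 2)))
Answer: WP = (d < 3*tot - 7 -> (forall tot_1. (2*tot_1 < 2*d - 3 -> 2*tot_1 <= 3*p + 6))) and ((not (d < 3*tot - 7)) -> (forall p_1. (6*tot < 4*p_1 - 5 -> 6*tot <= 3*p_1 - 2)))


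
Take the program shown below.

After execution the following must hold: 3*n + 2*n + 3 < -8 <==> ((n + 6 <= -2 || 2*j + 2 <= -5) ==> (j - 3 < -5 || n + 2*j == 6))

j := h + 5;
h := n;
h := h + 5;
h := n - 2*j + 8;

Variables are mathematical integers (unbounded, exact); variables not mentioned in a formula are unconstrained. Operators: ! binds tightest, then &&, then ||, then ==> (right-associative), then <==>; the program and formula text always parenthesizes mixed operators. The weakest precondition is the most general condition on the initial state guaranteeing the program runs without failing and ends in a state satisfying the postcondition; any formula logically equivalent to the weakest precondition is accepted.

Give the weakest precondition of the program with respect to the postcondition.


Working backward. After the program, the postcondition 3*n + 2*n + 3 < -8 <==> ((n + 6 <= -2 || 2*j + 2 <= -5) ==> (j - 3 < -5 || n + 2*j == 6)) must hold; in canonical form it is 5*n < -11 <==> ((n <= -8 || 2*j <= -7) ==> (j < -2 || 2*j + n == 6)).
Before h := n - 2*j + 8: 5*n < -11 <==> ((n <= -8 || 2*j <= -7) ==> (j < -2 || 2*j + n == 6))
Before h := h + 5: 5*n < -11 <==> ((n <= -8 || 2*j <= -7) ==> (j < -2 || 2*j + n == 6))
Before h := n: 5*n < -11 <==> ((n <= -8 || 2*j <= -7) ==> (j < -2 || 2*j + n == 6))
Before j := h + 5: 5*n < -11 <==> ((n <= -8 || 2*h <= -17) ==> (h < -7 || 2*h + n == -4))
Answer: WP = 5*n < -11 <==> ((n <= -8 || 2*h <= -17) ==> (h < -7 || 2*h + n == -4))


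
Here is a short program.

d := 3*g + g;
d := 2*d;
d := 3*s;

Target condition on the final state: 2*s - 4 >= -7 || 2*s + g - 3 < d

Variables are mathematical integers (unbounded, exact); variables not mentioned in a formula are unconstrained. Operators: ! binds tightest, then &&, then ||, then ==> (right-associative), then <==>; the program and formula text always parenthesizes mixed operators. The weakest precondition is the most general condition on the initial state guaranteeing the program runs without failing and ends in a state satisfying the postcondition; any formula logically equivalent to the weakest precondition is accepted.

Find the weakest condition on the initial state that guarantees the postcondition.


Working backward. After the program, the postcondition 2*s - 4 >= -7 || 2*s + g - 3 < d must hold; in canonical form it is 2*s >= -3 || g + 2*s < d + 3.
Before d := 3*s: 2*s >= -3 || g < s + 3
Before d := 2*d: 2*s >= -3 || g < s + 3
Before d := 3*g + g: 2*s >= -3 || g < s + 3
Answer: WP = 2*s >= -3 || g < s + 3


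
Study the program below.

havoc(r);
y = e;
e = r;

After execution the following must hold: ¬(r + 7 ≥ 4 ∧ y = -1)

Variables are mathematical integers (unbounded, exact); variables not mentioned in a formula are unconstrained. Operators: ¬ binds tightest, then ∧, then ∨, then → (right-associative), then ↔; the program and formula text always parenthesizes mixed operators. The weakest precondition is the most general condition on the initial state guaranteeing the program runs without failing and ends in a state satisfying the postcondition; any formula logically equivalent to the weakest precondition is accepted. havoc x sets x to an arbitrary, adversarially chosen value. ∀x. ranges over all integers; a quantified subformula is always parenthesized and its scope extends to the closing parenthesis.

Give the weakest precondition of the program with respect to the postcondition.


Working backward. After the program, the postcondition ¬(r + 7 ≥ 4 ∧ y = -1) must hold; in canonical form it is ¬(r ≥ -3 ∧ y = -1).
Before e := r: ¬(r ≥ -3 ∧ y = -1)
Before y := e: ¬(r ≥ -3 ∧ e = -1)
Before havoc r: ∀r_1. (¬(r_1 ≥ -3 ∧ e = -1))
Answer: WP = ∀r_1. (¬(r_1 ≥ -3 ∧ e = -1))


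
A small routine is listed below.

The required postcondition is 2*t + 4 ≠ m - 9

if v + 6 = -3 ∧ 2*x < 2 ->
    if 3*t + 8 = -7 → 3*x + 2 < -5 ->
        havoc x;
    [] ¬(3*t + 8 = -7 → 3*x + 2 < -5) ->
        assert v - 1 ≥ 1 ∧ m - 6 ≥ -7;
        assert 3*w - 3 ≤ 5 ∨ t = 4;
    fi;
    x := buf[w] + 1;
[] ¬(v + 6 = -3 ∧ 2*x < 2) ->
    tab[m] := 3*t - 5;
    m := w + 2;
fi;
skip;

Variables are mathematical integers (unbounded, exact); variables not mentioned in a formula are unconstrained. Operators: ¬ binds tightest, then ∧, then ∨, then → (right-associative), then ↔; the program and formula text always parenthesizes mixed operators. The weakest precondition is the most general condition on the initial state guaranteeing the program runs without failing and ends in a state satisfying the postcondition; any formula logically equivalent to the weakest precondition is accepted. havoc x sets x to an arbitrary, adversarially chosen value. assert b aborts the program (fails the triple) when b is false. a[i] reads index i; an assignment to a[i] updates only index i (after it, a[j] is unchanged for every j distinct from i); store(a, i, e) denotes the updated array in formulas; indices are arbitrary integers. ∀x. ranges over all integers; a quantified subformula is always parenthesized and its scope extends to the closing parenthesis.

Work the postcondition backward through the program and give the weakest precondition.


Working backward. After the program, the postcondition 2*t + 4 ≠ m - 9 must hold; in canonical form it is 2*t ≠ m - 13.
Before skip: 2*t ≠ m - 13
Then branch requires ((3*t = -15 → 3*x < -7) → 2*t ≠ m - 13) ∧ ((¬(3*t = -15 → 3*x < -7)) → (v ≥ 2 ∧ m ≥ -1 ∧ (3*w ≤ 8 ∨ t = 4) ∧ 2*t ≠ m - 13)); else branch requires 2*t ≠ w - 11.
Before the if: ((v = -9 ∧ 2*x < 2) → (((3*t = -15 → 3*x < -7) → 2*t ≠ m - 13) ∧ ((¬(3*t = -15 → 3*x < -7)) → (v ≥ 2 ∧ m ≥ -1 ∧ (3*w ≤ 8 ∨ t = 4) ∧ 2*t ≠ m - 13)))) ∧ ((¬(v = -9 ∧ 2*x < 2)) → 2*t ≠ w - 11)
Answer: WP = ((v = -9 ∧ 2*x < 2) → (((3*t = -15 → 3*x < -7) → 2*t ≠ m - 13) ∧ ((¬(3*t = -15 → 3*x < -7)) → (v ≥ 2 ∧ m ≥ -1 ∧ (3*w ≤ 8 ∨ t = 4) ∧ 2*t ≠ m - 13)))) ∧ ((¬(v = -9 ∧ 2*x < 2)) → 2*t ≠ w - 11)


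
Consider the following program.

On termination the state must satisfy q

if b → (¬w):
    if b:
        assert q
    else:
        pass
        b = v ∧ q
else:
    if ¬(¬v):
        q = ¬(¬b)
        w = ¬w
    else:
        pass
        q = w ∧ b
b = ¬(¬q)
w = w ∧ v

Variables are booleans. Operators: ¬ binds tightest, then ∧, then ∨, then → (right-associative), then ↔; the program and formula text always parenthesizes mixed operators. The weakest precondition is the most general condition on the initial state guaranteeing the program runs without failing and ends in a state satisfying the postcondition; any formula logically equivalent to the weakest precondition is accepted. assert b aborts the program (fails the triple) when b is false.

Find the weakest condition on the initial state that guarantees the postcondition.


Working backward. After the program, q must hold.
Before w := w ∧ v: q
Before b := ¬(¬q): q
Then branch requires (b → q) ∧ ((¬b) → q); else branch requires (v → b) ∧ ((¬v) → (w ∧ b)).
Before the if: ((b → (¬w)) → ((b → q) ∧ ((¬b) → q))) ∧ ((¬(b → (¬w))) → ((v → b) ∧ ((¬v) → (w ∧ b))))
Answer: WP = ((b → (¬w)) → ((b → q) ∧ ((¬b) → q))) ∧ ((¬(b → (¬w))) → ((v → b) ∧ ((¬v) → (w ∧ b))))


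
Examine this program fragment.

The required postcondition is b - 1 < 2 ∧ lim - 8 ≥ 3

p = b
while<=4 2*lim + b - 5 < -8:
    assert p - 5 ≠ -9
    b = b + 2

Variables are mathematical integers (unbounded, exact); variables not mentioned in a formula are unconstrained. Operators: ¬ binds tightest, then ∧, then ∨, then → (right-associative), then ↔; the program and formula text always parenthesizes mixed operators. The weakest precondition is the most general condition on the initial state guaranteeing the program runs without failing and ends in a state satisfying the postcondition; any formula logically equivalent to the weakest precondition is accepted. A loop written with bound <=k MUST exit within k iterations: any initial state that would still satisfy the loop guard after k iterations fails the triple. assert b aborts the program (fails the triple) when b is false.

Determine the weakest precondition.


Working backward. After the program, the postcondition b - 1 < 2 ∧ lim - 8 ≥ 3 must hold; in canonical form it is b < 3 ∧ lim ≥ 11.
Before the loop (bound <=4), unroll the exhaustion recursion (WP_0 = exit-now case; WP_j = one more guarded iteration, up to j = 4):
  WP_0: (¬(b + 2*lim < -3)) ∧ b < 3 ∧ lim ≥ 11
  WP_1: (b + 2*lim < -3 → (p ≠ -4 ∧ (¬(b + 2*lim < -5)) ∧ b < 1 ∧ lim ≥ 11)) ∧ ((¬(b + 2*lim < -3)) → (b < 3 ∧ lim ≥ 11))
  WP_2: (b + 2*lim < -3 → (p ≠ -4 ∧ (b + 2*lim < -5 → (p ≠ -4 ∧ (¬(b + 2*lim < -7)) ∧ b < -1 ∧ lim ≥ 11)) ∧ ((¬(b + 2*lim < -5)) → (b < 1 ∧ lim ≥ 11)))) ∧ ((¬(b + 2*lim < -3)) → (b < 3 ∧ lim ≥ 11))
  WP_3: (b + 2*lim < -3 → (p ≠ -4 ∧ (b + 2*lim < -5 → (p ≠ -4 ∧ (b + 2*lim < -7 → (p ≠ -4 ∧ (¬(b + 2*lim < -9)) ∧ b < -3 ∧ lim ≥ 11)) ∧ ((¬(b + 2*lim < -7)) → (b < -1 ∧ lim ≥ 11)))) ∧ ((¬(b + 2*lim < -5)) → (b < 1 ∧ lim ≥ 11)))) ∧ ((¬(b + 2*lim < -3)) → (b < 3 ∧ lim ≥ 11))
  WP_4: (b + 2*lim < -3 → (p ≠ -4 ∧ (b + 2*lim < -5 → (p ≠ -4 ∧ (b + 2*lim < -7 → (p ≠ -4 ∧ (b + 2*lim < -9 → (p ≠ -4 ∧ (¬(b + 2*lim < -11)) ∧ b < -5 ∧ lim ≥ 11)) ∧ ((¬(b + 2*lim < -9)) → (b < -3 ∧ lim ≥ 11)))) ∧ ((¬(b + 2*lim < -7)) → (b < -1 ∧ lim ≥ 11)))) ∧ ((¬(b + 2*lim < -5)) → (b < 1 ∧ lim ≥ 11)))) ∧ ((¬(b + 2*lim < -3)) → (b < 3 ∧ lim ≥ 11))
So before the loop: (b + 2*lim < -3 → (p ≠ -4 ∧ (b + 2*lim < -5 → (p ≠ -4 ∧ (b + 2*lim < -7 → (p ≠ -4 ∧ (b + 2*lim < -9 → (p ≠ -4 ∧ (¬(b + 2*lim < -11)) ∧ b < -5 ∧ lim ≥ 11)) ∧ ((¬(b + 2*lim < -9)) → (b < -3 ∧ lim ≥ 11)))) ∧ ((¬(b + 2*lim < -7)) → (b < -1 ∧ lim ≥ 11)))) ∧ ((¬(b + 2*lim < -5)) → (b < 1 ∧ lim ≥ 11)))) ∧ ((¬(b + 2*lim < -3)) → (b < 3 ∧ lim ≥ 11))
Before p := b: (b + 2*lim < -3 → (b ≠ -4 ∧ (b + 2*lim < -5 → (b ≠ -4 ∧ (b + 2*lim < -7 → (b ≠ -4 ∧ (b + 2*lim < -9 → (b ≠ -4 ∧ (¬(b + 2*lim < -11)) ∧ b < -5 ∧ lim ≥ 11)) ∧ ((¬(b + 2*lim < -9)) → (b < -3 ∧ lim ≥ 11)))) ∧ ((¬(b + 2*lim < -7)) → (b < -1 ∧ lim ≥ 11)))) ∧ ((¬(b + 2*lim < -5)) → (b < 1 ∧ lim ≥ 11)))) ∧ ((¬(b + 2*lim < -3)) → (b < 3 ∧ lim ≥ 11))
Answer: WP = (b + 2*lim < -3 → (b ≠ -4 ∧ (b + 2*lim < -5 → (b ≠ -4 ∧ (b + 2*lim < -7 → (b ≠ -4 ∧ (b + 2*lim < -9 → (b ≠ -4 ∧ (¬(b + 2*lim < -11)) ∧ b < -5 ∧ lim ≥ 11)) ∧ ((¬(b + 2*lim < -9)) → (b < -3 ∧ lim ≥ 11)))) ∧ ((¬(b + 2*lim < -7)) → (b < -1 ∧ lim ≥ 11)))) ∧ ((¬(b + 2*lim < -5)) → (b < 1 ∧ lim ≥ 11)))) ∧ ((¬(b + 2*lim < -3)) → (b < 3 ∧ lim ≥ 11))


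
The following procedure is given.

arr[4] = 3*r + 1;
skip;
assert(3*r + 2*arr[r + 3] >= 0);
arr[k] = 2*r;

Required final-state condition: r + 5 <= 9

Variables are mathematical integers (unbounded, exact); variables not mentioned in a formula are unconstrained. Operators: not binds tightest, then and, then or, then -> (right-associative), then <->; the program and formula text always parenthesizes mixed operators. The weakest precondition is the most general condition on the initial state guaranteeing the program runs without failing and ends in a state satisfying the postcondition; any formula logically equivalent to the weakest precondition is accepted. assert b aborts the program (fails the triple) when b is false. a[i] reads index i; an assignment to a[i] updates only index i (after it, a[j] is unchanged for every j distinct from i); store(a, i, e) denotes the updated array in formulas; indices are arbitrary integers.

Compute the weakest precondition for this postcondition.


Working backward. After the program, the postcondition r + 5 <= 9 must hold; in canonical form it is r <= 4.
Before arr[k] := 2*r: r <= 4
Before assert 3*r + 2*arr[r + 3] >= 0: 2*arr[r + 3] + 3*r >= 0 and r <= 4
Before skip: 2*arr[r + 3] + 3*r >= 0 and r <= 4
Before arr[4] := 3*r + 1: 2*store(arr, 4, 3*r + 1)[r + 3] + 3*r >= 0 and r <= 4
Answer: WP = 2*store(arr, 4, 3*r + 1)[r + 3] + 3*r >= 0 and r <= 4


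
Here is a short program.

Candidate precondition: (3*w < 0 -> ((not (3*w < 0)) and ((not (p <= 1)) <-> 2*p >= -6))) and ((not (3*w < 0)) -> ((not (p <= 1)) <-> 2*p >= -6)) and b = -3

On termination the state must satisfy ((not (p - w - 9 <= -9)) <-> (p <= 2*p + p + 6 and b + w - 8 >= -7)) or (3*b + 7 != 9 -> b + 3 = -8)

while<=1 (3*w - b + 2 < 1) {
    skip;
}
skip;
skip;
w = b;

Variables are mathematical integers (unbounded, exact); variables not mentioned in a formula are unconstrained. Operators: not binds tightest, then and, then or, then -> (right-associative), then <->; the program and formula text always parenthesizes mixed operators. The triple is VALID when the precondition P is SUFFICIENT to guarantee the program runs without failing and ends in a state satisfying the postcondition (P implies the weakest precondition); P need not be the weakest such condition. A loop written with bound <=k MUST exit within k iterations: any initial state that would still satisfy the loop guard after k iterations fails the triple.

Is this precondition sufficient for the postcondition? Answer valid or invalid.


Working backward. After the program, the postcondition ((not (p - w - 9 <= -9)) <-> (p <= 2*p + p + 6 and b + w - 8 >= -7)) or (3*b + 7 != 9 -> b + 3 = -8) must hold; in canonical form it is ((not (p <= w)) <-> (2*p >= -6 and b + w >= 1)) or (3*b != 2 -> b = -11).
Before w := b: ((not (p <= b)) <-> (2*p >= -6 and 2*b >= 1)) or (3*b != 2 -> b = -11)
Before skip: ((not (p <= b)) <-> (2*p >= -6 and 2*b >= 1)) or (3*b != 2 -> b = -11)
Before skip: ((not (p <= b)) <-> (2*p >= -6 and 2*b >= 1)) or (3*b != 2 -> b = -11)
Before the loop (bound <=1), unroll the exhaustion recursion (WP_0 = exit-now case; WP_j = one more guarded iteration, up to j = 1):
  WP_0: (not (3*w < b - 1)) and (((not (p <= b)) <-> (2*p >= -6 and 2*b >= 1)) or (3*b != 2 -> b = -11))
  WP_1: (3*w < b - 1 -> ((not (3*w < b - 1)) and (((not (p <= b)) <-> (2*p >= -6 and 2*b >= 1)) or (3*b != 2 -> b = -11)))) and ((not (3*w < b - 1)) -> (((not (p <= b)) <-> (2*p >= -6 and 2*b >= 1)) or (3*b != 2 -> b = -11)))
So before the loop: (3*w < b - 1 -> ((not (3*w < b - 1)) and (((not (p <= b)) <-> (2*p >= -6 and 2*b >= 1)) or (3*b != 2 -> b = -11)))) and ((not (3*w < b - 1)) -> (((not (p <= b)) <-> (2*p >= -6 and 2*b >= 1)) or (3*b != 2 -> b = -11)))
The weakest precondition is (3*w < b - 1 -> ((not (3*w < b - 1)) and (((not (p <= b)) <-> (2*p >= -6 and 2*b >= 1)) or (3*b != 2 -> b = -11)))) and ((not (3*w < b - 1)) -> (((not (p <= b)) <-> (2*p >= -6 and 2*b >= 1)) or (3*b != 2 -> b = -11))).
Check whether (3*w < 0 -> ((not (3*w < 0)) and ((not (p <= 1)) <-> 2*p >= -6))) and ((not (3*w < 0)) -> ((not (p <= 1)) <-> 2*p >= -6)) and b = -3 implies it.
Countermodel: at the initial state b = -3, p = 2, w = 0, the precondition holds but the weakest precondition fails.
Answer: invalid
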